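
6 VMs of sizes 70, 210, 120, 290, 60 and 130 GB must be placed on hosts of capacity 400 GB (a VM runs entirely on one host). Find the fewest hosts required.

3

Total = 290 + 210 + 130 + 120 + 70 + 60 = 880 GB.
Lower bound: ⌈880/400⌉ = 3 hosts.
A packing using 3 hosts:
  host 1: 290 + 70 = 360
  host 2: 210 + 130 + 60 = 400
  host 3: 120 = 120
This matches the lower bound, so 3 is optimal.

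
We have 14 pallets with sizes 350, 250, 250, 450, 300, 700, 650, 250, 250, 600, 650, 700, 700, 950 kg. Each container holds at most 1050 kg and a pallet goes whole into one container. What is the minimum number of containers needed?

8

Total = 950 + 700 + 700 + 700 + 650 + 650 + 600 + 450 + 350 + 300 + 250 + 250 + 250 + 250 = 7050 kg.
Lower bound: ⌈7050/1050⌉ = 7 containers.
A packing using 8 containers:
  container 1: 950 = 950
  container 2: 700 + 350 = 1050
  container 3: 700 + 300 = 1000
  container 4: 700 + 250 = 950
  container 5: 650 + 250 = 900
  container 6: 650 + 250 = 900
  container 7: 600 + 450 = 1050
  container 8: 250 = 250
No arrangement into 7 containers stays within capacity, so 8 is optimal.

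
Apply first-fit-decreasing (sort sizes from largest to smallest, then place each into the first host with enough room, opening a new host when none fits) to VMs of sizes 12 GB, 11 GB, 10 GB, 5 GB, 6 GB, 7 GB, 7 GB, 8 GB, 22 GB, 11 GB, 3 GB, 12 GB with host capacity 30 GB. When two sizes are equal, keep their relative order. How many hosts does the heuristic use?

4

Sorted descending: 22, 12, 12, 11, 11, 10, 8, 7, 7, 6, 5, 3.
  22 → host 1 (new)  [load 22/30]
  12 → host 2 (new)  [load 12/30]
  12 → host 2  [load 24/30]
  11 → host 3 (new)  [load 11/30]
  11 → host 3  [load 22/30]
  10 → host 4 (new)  [load 10/30]
  8 → host 1  [load 30/30]
  7 → host 3  [load 29/30]
  7 → host 4  [load 17/30]
  6 → host 2  [load 30/30]
  5 → host 4  [load 22/30]
  3 → host 4  [load 25/30]
4 hosts opened.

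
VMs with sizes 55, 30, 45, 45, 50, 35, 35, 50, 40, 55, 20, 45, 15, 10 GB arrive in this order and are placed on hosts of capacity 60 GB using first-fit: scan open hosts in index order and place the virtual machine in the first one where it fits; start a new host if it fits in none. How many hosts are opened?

11

  55 → host 1 (new)  [load 55/60]
  30 → host 2 (new)  [load 30/60]
  45 → host 3 (new)  [load 45/60]
  45 → host 4 (new)  [load 45/60]
  50 → host 5 (new)  [load 50/60]
  35 → host 6 (new)  [load 35/60]
  35 → host 7 (new)  [load 35/60]
  50 → host 8 (new)  [load 50/60]
  40 → host 9 (new)  [load 40/60]
  55 → host 10 (new)  [load 55/60]
  20 → host 2  [load 50/60]
  45 → host 11 (new)  [load 45/60]
  15 → host 3  [load 60/60]
  10 → host 2  [load 60/60]
11 hosts opened.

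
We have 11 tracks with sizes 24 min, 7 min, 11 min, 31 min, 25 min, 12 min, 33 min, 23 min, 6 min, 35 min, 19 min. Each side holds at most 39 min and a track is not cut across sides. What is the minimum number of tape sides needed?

7

Total = 35 + 33 + 31 + 25 + 24 + 23 + 19 + 12 + 11 + 7 + 6 = 226 min.
Lower bound: ⌈226/39⌉ = 6 tape sides.
A packing using 7 tape sides:
  side 1: 35 = 35
  side 2: 33 + 6 = 39
  side 3: 31 + 7 = 38
  side 4: 25 + 12 = 37
  side 5: 24 + 11 = 35
  side 6: 23 = 23
  side 7: 19 = 19
No arrangement into 6 tape sides stays within capacity, so 7 is optimal.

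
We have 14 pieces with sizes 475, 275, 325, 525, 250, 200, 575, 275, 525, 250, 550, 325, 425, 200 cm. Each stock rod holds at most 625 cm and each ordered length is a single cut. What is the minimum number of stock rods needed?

10

Total = 575 + 550 + 525 + 525 + 475 + 425 + 325 + 325 + 275 + 275 + 250 + 250 + 200 + 200 = 5175 cm.
Lower bound: ⌈5175/625⌉ = 9 stock rods.
A packing using 10 stock rods:
  stock rod 1: 575 = 575
  stock rod 2: 550 = 550
  stock rod 3: 525 = 525
  stock rod 4: 525 = 525
  stock rod 5: 475 = 475
  stock rod 6: 425 + 200 = 625
  stock rod 7: 325 + 275 = 600
  stock rod 8: 325 + 275 = 600
  stock rod 9: 250 + 250 = 500
  stock rod 10: 200 = 200
No arrangement into 9 stock rods stays within capacity, so 10 is optimal.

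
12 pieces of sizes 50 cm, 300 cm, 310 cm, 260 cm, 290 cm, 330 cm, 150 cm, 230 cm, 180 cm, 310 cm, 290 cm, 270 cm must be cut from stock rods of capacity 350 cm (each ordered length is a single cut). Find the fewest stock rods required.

10

Total = 330 + 310 + 310 + 300 + 290 + 290 + 270 + 260 + 230 + 180 + 150 + 50 = 2970 cm.
Lower bound: ⌈2970/350⌉ = 9 stock rods.
Also, 10 pieces each exceed 175 cm, and no two of those can share a stock rod, so at least 10 stock rods are needed.
A packing using 10 stock rods:
  stock rod 1: 330 = 330
  stock rod 2: 310 = 310
  stock rod 3: 310 = 310
  stock rod 4: 300 + 50 = 350
  stock rod 5: 290 = 290
  stock rod 6: 290 = 290
  stock rod 7: 270 = 270
  stock rod 8: 260 = 260
  stock rod 9: 230 = 230
  stock rod 10: 180 + 150 = 330
This matches the lower bound, so 10 is optimal.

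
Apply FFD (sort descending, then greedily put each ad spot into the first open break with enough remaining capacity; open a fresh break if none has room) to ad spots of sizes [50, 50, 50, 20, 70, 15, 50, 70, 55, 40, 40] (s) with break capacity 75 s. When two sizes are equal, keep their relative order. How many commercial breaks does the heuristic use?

Sorted descending: 70, 70, 55, 50, 50, 50, 50, 40, 40, 20, 15.
  70 → break 1 (new)  [load 70/75]
  70 → break 2 (new)  [load 70/75]
  55 → break 3 (new)  [load 55/75]
  50 → break 4 (new)  [load 50/75]
  50 → break 5 (new)  [load 50/75]
  50 → break 6 (new)  [load 50/75]
  50 → break 7 (new)  [load 50/75]
  40 → break 8 (new)  [load 40/75]
  40 → break 9 (new)  [load 40/75]
  20 → break 3  [load 75/75]
  15 → break 4  [load 65/75]
9 commercial breaks opened.

9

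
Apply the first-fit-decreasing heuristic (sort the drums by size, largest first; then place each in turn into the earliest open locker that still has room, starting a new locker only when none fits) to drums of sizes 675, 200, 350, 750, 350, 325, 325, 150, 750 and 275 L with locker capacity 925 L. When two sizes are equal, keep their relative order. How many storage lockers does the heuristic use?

Sorted descending: 750, 750, 675, 350, 350, 325, 325, 275, 200, 150.
  750 → locker 1 (new)  [load 750/925]
  750 → locker 2 (new)  [load 750/925]
  675 → locker 3 (new)  [load 675/925]
  350 → locker 4 (new)  [load 350/925]
  350 → locker 4  [load 700/925]
  325 → locker 5 (new)  [load 325/925]
  325 → locker 5  [load 650/925]
  275 → locker 5  [load 925/925]
  200 → locker 3  [load 875/925]
  150 → locker 1  [load 900/925]
5 storage lockers opened.

5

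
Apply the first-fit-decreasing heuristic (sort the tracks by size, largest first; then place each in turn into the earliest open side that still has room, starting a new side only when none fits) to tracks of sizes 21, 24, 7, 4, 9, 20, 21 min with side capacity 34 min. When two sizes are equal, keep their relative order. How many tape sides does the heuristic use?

4

Sorted descending: 24, 21, 21, 20, 9, 7, 4.
  24 → side 1 (new)  [load 24/34]
  21 → side 2 (new)  [load 21/34]
  21 → side 3 (new)  [load 21/34]
  20 → side 4 (new)  [load 20/34]
  9 → side 1  [load 33/34]
  7 → side 2  [load 28/34]
  4 → side 2  [load 32/34]
4 tape sides opened.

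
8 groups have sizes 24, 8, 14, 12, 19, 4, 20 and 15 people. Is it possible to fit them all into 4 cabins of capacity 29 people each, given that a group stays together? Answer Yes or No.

No

Total = 116 people; ⌈116/29⌉ = 4.
The bound of 4 does not rule out 4, but exhaustive search shows no assignment into 4 cabins of capacity 29 people exists — the minimum is 5.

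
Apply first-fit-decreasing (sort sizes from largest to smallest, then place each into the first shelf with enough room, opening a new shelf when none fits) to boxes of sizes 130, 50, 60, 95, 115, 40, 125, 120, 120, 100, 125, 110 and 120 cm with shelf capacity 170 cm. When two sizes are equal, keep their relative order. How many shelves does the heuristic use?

10

Sorted descending: 130, 125, 125, 120, 120, 120, 115, 110, 100, 95, 60, 50, 40.
  130 → shelf 1 (new)  [load 130/170]
  125 → shelf 2 (new)  [load 125/170]
  125 → shelf 3 (new)  [load 125/170]
  120 → shelf 4 (new)  [load 120/170]
  120 → shelf 5 (new)  [load 120/170]
  120 → shelf 6 (new)  [load 120/170]
  115 → shelf 7 (new)  [load 115/170]
  110 → shelf 8 (new)  [load 110/170]
  100 → shelf 9 (new)  [load 100/170]
  95 → shelf 10 (new)  [load 95/170]
  60 → shelf 8  [load 170/170]
  50 → shelf 4  [load 170/170]
  40 → shelf 1  [load 170/170]
10 shelves opened.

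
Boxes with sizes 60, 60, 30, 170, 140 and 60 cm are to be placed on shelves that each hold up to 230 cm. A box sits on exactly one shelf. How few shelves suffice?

Total = 170 + 140 + 60 + 60 + 60 + 30 = 520 cm.
Lower bound: ⌈520/230⌉ = 3 shelves.
A packing using 3 shelves:
  shelf 1: 170 + 60 = 230
  shelf 2: 140 + 60 + 30 = 230
  shelf 3: 60 = 60
This matches the lower bound, so 3 is optimal.

3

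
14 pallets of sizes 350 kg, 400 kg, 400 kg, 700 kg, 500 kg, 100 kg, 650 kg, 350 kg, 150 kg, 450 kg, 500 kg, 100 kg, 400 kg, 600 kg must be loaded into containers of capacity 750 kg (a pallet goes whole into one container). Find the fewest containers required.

9

Total = 700 + 650 + 600 + 500 + 500 + 450 + 400 + 400 + 400 + 350 + 350 + 150 + 100 + 100 = 5650 kg.
Lower bound: ⌈5650/750⌉ = 8 containers.
Also, 9 pallets each exceed 375 kg, and no two of those can share a container, so at least 9 containers are needed.
A packing using 9 containers:
  container 1: 700 = 700
  container 2: 650 + 100 = 750
  container 3: 600 + 150 = 750
  container 4: 500 + 100 = 600
  container 5: 500 = 500
  container 6: 450 = 450
  container 7: 400 + 350 = 750
  container 8: 400 + 350 = 750
  container 9: 400 = 400
This matches the lower bound, so 9 is optimal.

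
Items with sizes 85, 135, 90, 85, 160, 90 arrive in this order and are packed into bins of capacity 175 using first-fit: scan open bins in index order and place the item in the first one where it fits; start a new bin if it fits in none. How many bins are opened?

  85 → bin 1 (new)  [load 85/175]
  135 → bin 2 (new)  [load 135/175]
  90 → bin 1  [load 175/175]
  85 → bin 3 (new)  [load 85/175]
  160 → bin 4 (new)  [load 160/175]
  90 → bin 3  [load 175/175]
4 bins opened.

4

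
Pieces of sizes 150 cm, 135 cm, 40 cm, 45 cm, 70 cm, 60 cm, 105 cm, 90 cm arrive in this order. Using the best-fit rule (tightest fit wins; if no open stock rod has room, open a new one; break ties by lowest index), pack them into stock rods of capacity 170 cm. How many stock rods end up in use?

5

  150 → stock rod 1 (new)  [load 150/170]
  135 → stock rod 2 (new)  [load 135/170]
  40 → stock rod 3 (new)  [load 40/170]
  45 → stock rod 3  [load 85/170]
  70 → stock rod 3  [load 155/170]
  60 → stock rod 4 (new)  [load 60/170]
  105 → stock rod 4  [load 165/170]
  90 → stock rod 5 (new)  [load 90/170]
5 stock rods opened.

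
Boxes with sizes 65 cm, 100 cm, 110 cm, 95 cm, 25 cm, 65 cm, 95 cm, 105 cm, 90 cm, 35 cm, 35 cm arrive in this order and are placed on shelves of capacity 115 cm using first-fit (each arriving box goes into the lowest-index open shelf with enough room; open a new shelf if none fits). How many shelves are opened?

9

  65 → shelf 1 (new)  [load 65/115]
  100 → shelf 2 (new)  [load 100/115]
  110 → shelf 3 (new)  [load 110/115]
  95 → shelf 4 (new)  [load 95/115]
  25 → shelf 1  [load 90/115]
  65 → shelf 5 (new)  [load 65/115]
  95 → shelf 6 (new)  [load 95/115]
  105 → shelf 7 (new)  [load 105/115]
  90 → shelf 8 (new)  [load 90/115]
  35 → shelf 5  [load 100/115]
  35 → shelf 9 (new)  [load 35/115]
9 shelves opened.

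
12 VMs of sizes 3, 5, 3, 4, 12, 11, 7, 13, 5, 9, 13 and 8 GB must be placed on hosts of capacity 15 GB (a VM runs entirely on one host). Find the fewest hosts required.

Total = 13 + 13 + 12 + 11 + 9 + 8 + 7 + 5 + 5 + 4 + 3 + 3 = 93 GB.
Lower bound: ⌈93/15⌉ = 7 hosts.
A packing using 7 hosts:
  host 1: 13 = 13
  host 2: 13 = 13
  host 3: 12 + 3 = 15
  host 4: 11 + 4 = 15
  host 5: 9 + 5 = 14
  host 6: 8 + 7 = 15
  host 7: 5 + 3 = 8
This matches the lower bound, so 7 is optimal.

7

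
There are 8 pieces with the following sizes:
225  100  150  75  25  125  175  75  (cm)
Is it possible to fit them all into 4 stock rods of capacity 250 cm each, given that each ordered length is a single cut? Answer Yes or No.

A valid assignment using 4 stock rods:
  stock rod 1: 225 + 25 = 250
  stock rod 2: 175 + 75 = 250
  stock rod 3: 150 + 100 = 250
  stock rod 4: 125 + 75 = 200
Every load is within 250 cm, so 4 stock rods suffice.

Yes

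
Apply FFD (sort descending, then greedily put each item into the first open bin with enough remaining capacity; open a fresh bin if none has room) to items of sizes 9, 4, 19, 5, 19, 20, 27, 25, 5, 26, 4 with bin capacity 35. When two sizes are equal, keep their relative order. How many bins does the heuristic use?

Sorted descending: 27, 26, 25, 20, 19, 19, 9, 5, 5, 4, 4.
  27 → bin 1 (new)  [load 27/35]
  26 → bin 2 (new)  [load 26/35]
  25 → bin 3 (new)  [load 25/35]
  20 → bin 4 (new)  [load 20/35]
  19 → bin 5 (new)  [load 19/35]
  19 → bin 6 (new)  [load 19/35]
  9 → bin 2  [load 35/35]
  5 → bin 1  [load 32/35]
  5 → bin 3  [load 30/35]
  4 → bin 3  [load 34/35]
  4 → bin 4  [load 24/35]
6 bins opened.

6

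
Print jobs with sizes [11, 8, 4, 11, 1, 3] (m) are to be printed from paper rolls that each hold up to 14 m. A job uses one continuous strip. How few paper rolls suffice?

3

Total = 11 + 11 + 8 + 4 + 3 + 1 = 38 m.
Lower bound: ⌈38/14⌉ = 3 paper rolls.
A packing using 3 paper rolls:
  roll 1: 11 + 3 = 14
  roll 2: 11 + 1 = 12
  roll 3: 8 + 4 = 12
This matches the lower bound, so 3 is optimal.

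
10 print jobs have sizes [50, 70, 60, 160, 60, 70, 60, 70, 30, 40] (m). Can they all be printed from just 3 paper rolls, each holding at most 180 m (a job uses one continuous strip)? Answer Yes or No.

Total = 670 m; ⌈670/180⌉ = 4.
At least 4 paper rolls are required, but only 3 are allowed.

No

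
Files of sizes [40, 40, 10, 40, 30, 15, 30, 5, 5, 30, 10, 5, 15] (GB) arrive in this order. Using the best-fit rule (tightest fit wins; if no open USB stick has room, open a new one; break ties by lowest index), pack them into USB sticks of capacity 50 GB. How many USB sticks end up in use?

  40 → USB stick 1 (new)  [load 40/50]
  40 → USB stick 2 (new)  [load 40/50]
  10 → USB stick 1  [load 50/50]
  40 → USB stick 3 (new)  [load 40/50]
  30 → USB stick 4 (new)  [load 30/50]
  15 → USB stick 4  [load 45/50]
  30 → USB stick 5 (new)  [load 30/50]
  5 → USB stick 4  [load 50/50]
  5 → USB stick 2  [load 45/50]
  30 → USB stick 6 (new)  [load 30/50]
  10 → USB stick 3  [load 50/50]
  5 → USB stick 2  [load 50/50]
  15 → USB stick 5  [load 45/50]
6 USB sticks opened.

6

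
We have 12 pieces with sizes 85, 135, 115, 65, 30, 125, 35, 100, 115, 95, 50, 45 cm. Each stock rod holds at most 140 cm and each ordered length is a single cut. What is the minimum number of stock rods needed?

8

Total = 135 + 125 + 115 + 115 + 100 + 95 + 85 + 65 + 50 + 45 + 35 + 30 = 995 cm.
Lower bound: ⌈995/140⌉ = 8 stock rods.
A packing using 8 stock rods:
  stock rod 1: 135 = 135
  stock rod 2: 125 = 125
  stock rod 3: 115 = 115
  stock rod 4: 115 = 115
  stock rod 5: 100 + 35 = 135
  stock rod 6: 95 + 45 = 140
  stock rod 7: 85 + 50 = 135
  stock rod 8: 65 + 30 = 95
This matches the lower bound, so 8 is optimal.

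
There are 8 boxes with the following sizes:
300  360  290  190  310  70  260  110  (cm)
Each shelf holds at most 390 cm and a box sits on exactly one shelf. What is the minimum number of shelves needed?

Total = 360 + 310 + 300 + 290 + 260 + 190 + 110 + 70 = 1890 cm.
Lower bound: ⌈1890/390⌉ = 5 shelves.
A packing using 6 shelves:
  shelf 1: 360 = 360
  shelf 2: 310 + 70 = 380
  shelf 3: 300 = 300
  shelf 4: 290 = 290
  shelf 5: 260 + 110 = 370
  shelf 6: 190 = 190
No arrangement into 5 shelves stays within capacity, so 6 is optimal.

6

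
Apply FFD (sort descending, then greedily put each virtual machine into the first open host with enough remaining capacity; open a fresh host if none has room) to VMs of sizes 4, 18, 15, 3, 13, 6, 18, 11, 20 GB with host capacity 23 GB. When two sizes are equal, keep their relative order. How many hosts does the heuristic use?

Sorted descending: 20, 18, 18, 15, 13, 11, 6, 4, 3.
  20 → host 1 (new)  [load 20/23]
  18 → host 2 (new)  [load 18/23]
  18 → host 3 (new)  [load 18/23]
  15 → host 4 (new)  [load 15/23]
  13 → host 5 (new)  [load 13/23]
  11 → host 6 (new)  [load 11/23]
  6 → host 4  [load 21/23]
  4 → host 2  [load 22/23]
  3 → host 1  [load 23/23]
6 hosts opened.

6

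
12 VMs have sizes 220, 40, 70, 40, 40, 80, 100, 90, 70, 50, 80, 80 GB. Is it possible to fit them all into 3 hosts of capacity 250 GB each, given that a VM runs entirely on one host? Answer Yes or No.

Total = 960 GB; ⌈960/250⌉ = 4.
At least 4 hosts are required, but only 3 are allowed.

No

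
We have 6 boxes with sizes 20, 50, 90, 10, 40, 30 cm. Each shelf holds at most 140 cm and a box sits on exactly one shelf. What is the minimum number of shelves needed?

2

Total = 90 + 50 + 40 + 30 + 20 + 10 = 240 cm.
Lower bound: ⌈240/140⌉ = 2 shelves.
A packing using 2 shelves:
  shelf 1: 90 + 50 = 140
  shelf 2: 40 + 30 + 20 + 10 = 100
This matches the lower bound, so 2 is optimal.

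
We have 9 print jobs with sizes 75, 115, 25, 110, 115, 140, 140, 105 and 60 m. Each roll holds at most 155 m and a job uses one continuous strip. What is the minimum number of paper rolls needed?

Total = 140 + 140 + 115 + 115 + 110 + 105 + 75 + 60 + 25 = 885 m.
Lower bound: ⌈885/155⌉ = 6 paper rolls.
A packing using 7 paper rolls:
  roll 1: 140 = 140
  roll 2: 140 = 140
  roll 3: 115 + 25 = 140
  roll 4: 115 = 115
  roll 5: 110 = 110
  roll 6: 105 = 105
  roll 7: 75 + 60 = 135
No arrangement into 6 paper rolls stays within capacity, so 7 is optimal.

7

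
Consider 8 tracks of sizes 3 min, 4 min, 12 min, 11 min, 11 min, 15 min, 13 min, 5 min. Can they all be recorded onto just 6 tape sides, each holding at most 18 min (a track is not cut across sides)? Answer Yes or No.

Yes

A valid assignment using 5 tape sides:
  side 1: 15 + 3 = 18
  side 2: 13 + 5 = 18
  side 3: 12 + 4 = 16
  side 4: 11 = 11
  side 5: 11 = 11
That uses only 5 ≤ 6, so 6 tape sides are enough.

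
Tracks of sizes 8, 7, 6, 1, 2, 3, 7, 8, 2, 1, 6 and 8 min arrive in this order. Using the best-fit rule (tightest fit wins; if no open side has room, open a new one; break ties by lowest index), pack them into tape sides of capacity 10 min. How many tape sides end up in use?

7

  8 → side 1 (new)  [load 8/10]
  7 → side 2 (new)  [load 7/10]
  6 → side 3 (new)  [load 6/10]
  1 → side 1  [load 9/10]
  2 → side 2  [load 9/10]
  3 → side 3  [load 9/10]
  7 → side 4 (new)  [load 7/10]
  8 → side 5 (new)  [load 8/10]
  2 → side 5  [load 10/10]
  1 → side 1  [load 10/10]
  6 → side 6 (new)  [load 6/10]
  8 → side 7 (new)  [load 8/10]
7 tape sides opened.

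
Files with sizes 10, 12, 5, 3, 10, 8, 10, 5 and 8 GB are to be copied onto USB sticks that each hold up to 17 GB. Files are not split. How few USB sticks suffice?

Total = 12 + 10 + 10 + 10 + 8 + 8 + 5 + 5 + 3 = 71 GB.
Lower bound: ⌈71/17⌉ = 5 USB sticks.
A packing using 5 USB sticks:
  USB stick 1: 12 + 5 = 17
  USB stick 2: 10 + 5 = 15
  USB stick 3: 10 + 3 = 13
  USB stick 4: 10 = 10
  USB stick 5: 8 + 8 = 16
This matches the lower bound, so 5 is optimal.

5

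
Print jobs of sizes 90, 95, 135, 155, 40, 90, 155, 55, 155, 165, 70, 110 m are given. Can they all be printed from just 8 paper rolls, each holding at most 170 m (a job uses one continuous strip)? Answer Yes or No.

Total = 1315 m; ⌈1315/170⌉ = 8.
9 print jobs each exceed half the capacity and cannot share a roll, forcing at least 9 paper rolls.
At least 9 paper rolls are required, but only 8 are allowed.

No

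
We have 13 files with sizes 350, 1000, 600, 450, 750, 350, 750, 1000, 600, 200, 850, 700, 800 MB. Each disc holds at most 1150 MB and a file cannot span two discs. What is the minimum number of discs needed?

9

Total = 1000 + 1000 + 850 + 800 + 750 + 750 + 700 + 600 + 600 + 450 + 350 + 350 + 200 = 8400 MB.
Lower bound: ⌈8400/1150⌉ = 8 discs.
Also, 9 files each exceed 575 MB, and no two of those can share a disc, so at least 9 discs are needed.
A packing using 9 discs:
  disc 1: 1000 = 1000
  disc 2: 1000 = 1000
  disc 3: 850 + 200 = 1050
  disc 4: 800 + 350 = 1150
  disc 5: 750 + 350 = 1100
  disc 6: 750 = 750
  disc 7: 700 + 450 = 1150
  disc 8: 600 = 600
  disc 9: 600 = 600
This matches the lower bound, so 9 is optimal.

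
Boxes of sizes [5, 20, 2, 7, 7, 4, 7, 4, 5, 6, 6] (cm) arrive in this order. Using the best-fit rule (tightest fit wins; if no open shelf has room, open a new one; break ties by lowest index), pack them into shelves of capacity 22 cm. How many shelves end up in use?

  5 → shelf 1 (new)  [load 5/22]
  20 → shelf 2 (new)  [load 20/22]
  2 → shelf 2  [load 22/22]
  7 → shelf 1  [load 12/22]
  7 → shelf 1  [load 19/22]
  4 → shelf 3 (new)  [load 4/22]
  7 → shelf 3  [load 11/22]
  4 → shelf 3  [load 15/22]
  5 → shelf 3  [load 20/22]
  6 → shelf 4 (new)  [load 6/22]
  6 → shelf 4  [load 12/22]
4 shelves opened.

4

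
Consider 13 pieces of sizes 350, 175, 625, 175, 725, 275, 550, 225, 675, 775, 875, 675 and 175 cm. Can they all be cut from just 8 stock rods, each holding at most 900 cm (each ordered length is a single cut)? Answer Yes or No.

A valid assignment using 8 stock rods:
  stock rod 1: 875 = 875
  stock rod 2: 775 = 775
  stock rod 3: 725 + 175 = 900
  stock rod 4: 675 + 225 = 900
  stock rod 5: 675 + 175 = 850
  stock rod 6: 625 + 275 = 900
  stock rod 7: 550 + 350 = 900
  stock rod 8: 175 = 175
Every load is within 900 cm, so 8 stock rods suffice.

Yes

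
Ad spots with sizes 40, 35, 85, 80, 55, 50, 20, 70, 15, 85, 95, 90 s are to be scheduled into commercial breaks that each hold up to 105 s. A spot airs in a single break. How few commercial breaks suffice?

8

Total = 95 + 90 + 85 + 85 + 80 + 70 + 55 + 50 + 40 + 35 + 20 + 15 = 720 s.
Lower bound: ⌈720/105⌉ = 7 commercial breaks.
A packing using 8 commercial breaks:
  break 1: 95 = 95
  break 2: 90 + 15 = 105
  break 3: 85 + 20 = 105
  break 4: 85 = 85
  break 5: 80 = 80
  break 6: 70 + 35 = 105
  break 7: 55 + 50 = 105
  break 8: 40 = 40
No arrangement into 7 commercial breaks stays within capacity, so 8 is optimal.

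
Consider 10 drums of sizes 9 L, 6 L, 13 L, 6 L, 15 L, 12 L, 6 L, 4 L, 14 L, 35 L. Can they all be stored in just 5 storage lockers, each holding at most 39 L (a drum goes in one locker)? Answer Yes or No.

A valid assignment using 4 storage lockers:
  locker 1: 35 + 4 = 39
  locker 2: 15 + 14 + 9 = 38
  locker 3: 13 + 12 + 6 + 6 = 37
  locker 4: 6 = 6
That uses only 4 ≤ 5, so 5 storage lockers are enough.

Yes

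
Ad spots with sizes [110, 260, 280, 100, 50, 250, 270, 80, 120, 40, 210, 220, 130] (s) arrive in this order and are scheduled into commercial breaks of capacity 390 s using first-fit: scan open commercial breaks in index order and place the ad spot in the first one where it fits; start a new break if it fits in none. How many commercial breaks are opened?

  110 → break 1 (new)  [load 110/390]
  260 → break 1  [load 370/390]
  280 → break 2 (new)  [load 280/390]
  100 → break 2  [load 380/390]
  50 → break 3 (new)  [load 50/390]
  250 → break 3  [load 300/390]
  270 → break 4 (new)  [load 270/390]
  80 → break 3  [load 380/390]
  120 → break 4  [load 390/390]
  40 → break 5 (new)  [load 40/390]
  210 → break 5  [load 250/390]
  220 → break 6 (new)  [load 220/390]
  130 → break 5  [load 380/390]
6 commercial breaks opened.

6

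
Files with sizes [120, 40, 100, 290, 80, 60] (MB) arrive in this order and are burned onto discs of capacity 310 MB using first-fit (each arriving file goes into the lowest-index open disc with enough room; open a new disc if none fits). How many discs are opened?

  120 → disc 1 (new)  [load 120/310]
  40 → disc 1  [load 160/310]
  100 → disc 1  [load 260/310]
  290 → disc 2 (new)  [load 290/310]
  80 → disc 3 (new)  [load 80/310]
  60 → disc 3  [load 140/310]
3 discs opened.

3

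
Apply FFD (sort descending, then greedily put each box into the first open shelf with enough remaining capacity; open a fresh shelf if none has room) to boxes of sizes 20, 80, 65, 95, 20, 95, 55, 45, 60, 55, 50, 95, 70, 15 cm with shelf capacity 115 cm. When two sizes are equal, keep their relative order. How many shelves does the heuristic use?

8

Sorted descending: 95, 95, 95, 80, 70, 65, 60, 55, 55, 50, 45, 20, 20, 15.
  95 → shelf 1 (new)  [load 95/115]
  95 → shelf 2 (new)  [load 95/115]
  95 → shelf 3 (new)  [load 95/115]
  80 → shelf 4 (new)  [load 80/115]
  70 → shelf 5 (new)  [load 70/115]
  65 → shelf 6 (new)  [load 65/115]
  60 → shelf 7 (new)  [load 60/115]
  55 → shelf 7  [load 115/115]
  55 → shelf 8 (new)  [load 55/115]
  50 → shelf 6  [load 115/115]
  45 → shelf 5  [load 115/115]
  20 → shelf 1  [load 115/115]
  20 → shelf 2  [load 115/115]
  15 → shelf 3  [load 110/115]
8 shelves opened.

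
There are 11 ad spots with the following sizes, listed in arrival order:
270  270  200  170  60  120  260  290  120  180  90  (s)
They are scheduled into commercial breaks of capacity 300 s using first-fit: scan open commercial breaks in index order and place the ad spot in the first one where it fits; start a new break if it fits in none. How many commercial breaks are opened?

  270 → break 1 (new)  [load 270/300]
  270 → break 2 (new)  [load 270/300]
  200 → break 3 (new)  [load 200/300]
  170 → break 4 (new)  [load 170/300]
  60 → break 3  [load 260/300]
  120 → break 4  [load 290/300]
  260 → break 5 (new)  [load 260/300]
  290 → break 6 (new)  [load 290/300]
  120 → break 7 (new)  [load 120/300]
  180 → break 7  [load 300/300]
  90 → break 8 (new)  [load 90/300]
8 commercial breaks opened.

8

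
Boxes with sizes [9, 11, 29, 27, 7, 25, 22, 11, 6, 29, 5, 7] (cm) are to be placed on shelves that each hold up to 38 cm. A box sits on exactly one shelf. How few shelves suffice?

5

Total = 29 + 29 + 27 + 25 + 22 + 11 + 11 + 9 + 7 + 7 + 6 + 5 = 188 cm.
Lower bound: ⌈188/38⌉ = 5 shelves.
A packing using 5 shelves:
  shelf 1: 29 + 9 = 38
  shelf 2: 29 + 7 = 36
  shelf 3: 27 + 11 = 38
  shelf 4: 25 + 7 + 6 = 38
  shelf 5: 22 + 11 + 5 = 38
This matches the lower bound, so 5 is optimal.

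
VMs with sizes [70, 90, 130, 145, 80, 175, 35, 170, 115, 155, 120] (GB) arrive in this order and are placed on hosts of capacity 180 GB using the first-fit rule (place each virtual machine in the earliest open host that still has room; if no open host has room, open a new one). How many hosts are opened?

  70 → host 1 (new)  [load 70/180]
  90 → host 1  [load 160/180]
  130 → host 2 (new)  [load 130/180]
  145 → host 3 (new)  [load 145/180]
  80 → host 4 (new)  [load 80/180]
  175 → host 5 (new)  [load 175/180]
  35 → host 2  [load 165/180]
  170 → host 6 (new)  [load 170/180]
  115 → host 7 (new)  [load 115/180]
  155 → host 8 (new)  [load 155/180]
  120 → host 9 (new)  [load 120/180]
9 hosts opened.

9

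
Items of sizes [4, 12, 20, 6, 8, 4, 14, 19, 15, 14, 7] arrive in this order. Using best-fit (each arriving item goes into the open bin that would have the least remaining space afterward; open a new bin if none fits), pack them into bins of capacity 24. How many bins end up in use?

  4 → bin 1 (new)  [load 4/24]
  12 → bin 1  [load 16/24]
  20 → bin 2 (new)  [load 20/24]
  6 → bin 1  [load 22/24]
  8 → bin 3 (new)  [load 8/24]
  4 → bin 2  [load 24/24]
  14 → bin 3  [load 22/24]
  19 → bin 4 (new)  [load 19/24]
  15 → bin 5 (new)  [load 15/24]
  14 → bin 6 (new)  [load 14/24]
  7 → bin 5  [load 22/24]
6 bins opened.

6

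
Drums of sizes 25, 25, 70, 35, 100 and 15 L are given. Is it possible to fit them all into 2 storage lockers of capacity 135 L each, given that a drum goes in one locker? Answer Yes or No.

A valid assignment using 2 storage lockers:
  locker 1: 100 + 35 = 135
  locker 2: 70 + 25 + 25 + 15 = 135
Every load is within 135 L, so 2 storage lockers suffice.

Yes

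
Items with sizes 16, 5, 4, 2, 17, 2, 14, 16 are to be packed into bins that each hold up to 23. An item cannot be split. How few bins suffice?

Total = 17 + 16 + 16 + 14 + 5 + 4 + 2 + 2 = 76.
Lower bound: ⌈76/23⌉ = 4 bins.
A packing using 4 bins:
  bin 1: 17 + 5 = 22
  bin 2: 16 + 4 + 2 = 22
  bin 3: 16 + 2 = 18
  bin 4: 14 = 14
This matches the lower bound, so 4 is optimal.

4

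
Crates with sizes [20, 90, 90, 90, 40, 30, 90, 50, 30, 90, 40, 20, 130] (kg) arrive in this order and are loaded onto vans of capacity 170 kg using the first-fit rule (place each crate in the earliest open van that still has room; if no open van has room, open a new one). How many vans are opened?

6

  20 → van 1 (new)  [load 20/170]
  90 → van 1  [load 110/170]
  90 → van 2 (new)  [load 90/170]
  90 → van 3 (new)  [load 90/170]
  40 → van 1  [load 150/170]
  30 → van 2  [load 120/170]
  90 → van 4 (new)  [load 90/170]
  50 → van 2  [load 170/170]
  30 → van 3  [load 120/170]
  90 → van 5 (new)  [load 90/170]
  40 → van 3  [load 160/170]
  20 → van 1  [load 170/170]
  130 → van 6 (new)  [load 130/170]
6 vans opened.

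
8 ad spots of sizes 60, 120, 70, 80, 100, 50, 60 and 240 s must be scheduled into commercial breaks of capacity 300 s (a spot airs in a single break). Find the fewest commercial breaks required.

Total = 240 + 120 + 100 + 80 + 70 + 60 + 60 + 50 = 780 s.
Lower bound: ⌈780/300⌉ = 3 commercial breaks.
A packing using 3 commercial breaks:
  break 1: 240 + 60 = 300
  break 2: 120 + 100 + 80 = 300
  break 3: 70 + 60 + 50 = 180
This matches the lower bound, so 3 is optimal.

3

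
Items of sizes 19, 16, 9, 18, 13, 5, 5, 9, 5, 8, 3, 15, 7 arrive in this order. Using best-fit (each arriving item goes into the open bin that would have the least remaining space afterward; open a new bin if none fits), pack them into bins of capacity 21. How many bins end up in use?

  19 → bin 1 (new)  [load 19/21]
  16 → bin 2 (new)  [load 16/21]
  9 → bin 3 (new)  [load 9/21]
  18 → bin 4 (new)  [load 18/21]
  13 → bin 5 (new)  [load 13/21]
  5 → bin 2  [load 21/21]
  5 → bin 5  [load 18/21]
  9 → bin 3  [load 18/21]
  5 → bin 6 (new)  [load 5/21]
  8 → bin 6  [load 13/21]
  3 → bin 3  [load 21/21]
  15 → bin 7 (new)  [load 15/21]
  7 → bin 6  [load 20/21]
7 bins opened.

7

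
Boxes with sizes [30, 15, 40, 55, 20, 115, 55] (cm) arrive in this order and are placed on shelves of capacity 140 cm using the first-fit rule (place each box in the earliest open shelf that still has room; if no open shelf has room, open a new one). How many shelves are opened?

3

  30 → shelf 1 (new)  [load 30/140]
  15 → shelf 1  [load 45/140]
  40 → shelf 1  [load 85/140]
  55 → shelf 1  [load 140/140]
  20 → shelf 2 (new)  [load 20/140]
  115 → shelf 2  [load 135/140]
  55 → shelf 3 (new)  [load 55/140]
3 shelves opened.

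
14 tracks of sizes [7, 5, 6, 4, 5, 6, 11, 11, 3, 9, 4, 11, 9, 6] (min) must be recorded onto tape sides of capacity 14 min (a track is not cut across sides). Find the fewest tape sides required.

8

Total = 11 + 11 + 11 + 9 + 9 + 7 + 6 + 6 + 6 + 5 + 5 + 4 + 4 + 3 = 97 min.
Lower bound: ⌈97/14⌉ = 7 tape sides.
A packing using 8 tape sides:
  side 1: 11 + 3 = 14
  side 2: 11 = 11
  side 3: 11 = 11
  side 4: 9 + 5 = 14
  side 5: 9 + 5 = 14
  side 6: 7 + 6 = 13
  side 7: 6 + 6 = 12
  side 8: 4 + 4 = 8
No arrangement into 7 tape sides stays within capacity, so 8 is optimal.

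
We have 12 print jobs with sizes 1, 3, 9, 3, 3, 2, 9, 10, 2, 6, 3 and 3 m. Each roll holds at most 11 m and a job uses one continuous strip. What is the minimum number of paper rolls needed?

6

Total = 10 + 9 + 9 + 6 + 3 + 3 + 3 + 3 + 3 + 2 + 2 + 1 = 54 m.
Lower bound: ⌈54/11⌉ = 5 paper rolls.
A packing using 6 paper rolls:
  roll 1: 10 + 1 = 11
  roll 2: 9 + 2 = 11
  roll 3: 9 + 2 = 11
  roll 4: 6 + 3 = 9
  roll 5: 3 + 3 + 3 = 9
  roll 6: 3 = 3
No arrangement into 5 paper rolls stays within capacity, so 6 is optimal.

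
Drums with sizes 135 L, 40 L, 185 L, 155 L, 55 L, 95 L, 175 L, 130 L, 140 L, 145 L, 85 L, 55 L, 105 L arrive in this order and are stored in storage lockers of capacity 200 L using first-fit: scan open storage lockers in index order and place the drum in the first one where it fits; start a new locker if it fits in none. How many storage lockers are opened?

9

  135 → locker 1 (new)  [load 135/200]
  40 → locker 1  [load 175/200]
  185 → locker 2 (new)  [load 185/200]
  155 → locker 3 (new)  [load 155/200]
  55 → locker 4 (new)  [load 55/200]
  95 → locker 4  [load 150/200]
  175 → locker 5 (new)  [load 175/200]
  130 → locker 6 (new)  [load 130/200]
  140 → locker 7 (new)  [load 140/200]
  145 → locker 8 (new)  [load 145/200]
  85 → locker 9 (new)  [load 85/200]
  55 → locker 6  [load 185/200]
  105 → locker 9  [load 190/200]
9 storage lockers opened.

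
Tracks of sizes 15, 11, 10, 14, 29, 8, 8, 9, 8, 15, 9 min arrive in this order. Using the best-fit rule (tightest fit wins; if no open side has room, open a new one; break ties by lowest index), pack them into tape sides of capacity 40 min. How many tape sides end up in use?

4

  15 → side 1 (new)  [load 15/40]
  11 → side 1  [load 26/40]
  10 → side 1  [load 36/40]
  14 → side 2 (new)  [load 14/40]
  29 → side 3 (new)  [load 29/40]
  8 → side 3  [load 37/40]
  8 → side 2  [load 22/40]
  9 → side 2  [load 31/40]
  8 → side 2  [load 39/40]
  15 → side 4 (new)  [load 15/40]
  9 → side 4  [load 24/40]
4 tape sides opened.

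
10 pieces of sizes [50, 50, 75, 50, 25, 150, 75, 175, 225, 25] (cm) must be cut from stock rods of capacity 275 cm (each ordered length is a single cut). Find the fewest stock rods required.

Total = 225 + 175 + 150 + 75 + 75 + 50 + 50 + 50 + 25 + 25 = 900 cm.
Lower bound: ⌈900/275⌉ = 4 stock rods.
A packing using 4 stock rods:
  stock rod 1: 225 + 50 = 275
  stock rod 2: 175 + 75 + 25 = 275
  stock rod 3: 150 + 75 + 50 = 275
  stock rod 4: 50 + 25 = 75
This matches the lower bound, so 4 is optimal.

4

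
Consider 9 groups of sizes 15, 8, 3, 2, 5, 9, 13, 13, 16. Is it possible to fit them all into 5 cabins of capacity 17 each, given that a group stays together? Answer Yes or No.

Total = 84; ⌈84/17⌉ = 5.
The bound of 5 does not rule out 5, but exhaustive search shows no assignment into 5 cabins of capacity 17 exists — the minimum is 6.

No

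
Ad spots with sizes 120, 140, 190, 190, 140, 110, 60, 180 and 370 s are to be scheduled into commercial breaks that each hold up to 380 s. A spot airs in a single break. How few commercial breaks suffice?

4

Total = 370 + 190 + 190 + 180 + 140 + 140 + 120 + 110 + 60 = 1500 s.
Lower bound: ⌈1500/380⌉ = 4 commercial breaks.
A packing using 4 commercial breaks:
  break 1: 370 = 370
  break 2: 190 + 190 = 380
  break 3: 180 + 140 + 60 = 380
  break 4: 140 + 120 + 110 = 370
This matches the lower bound, so 4 is optimal.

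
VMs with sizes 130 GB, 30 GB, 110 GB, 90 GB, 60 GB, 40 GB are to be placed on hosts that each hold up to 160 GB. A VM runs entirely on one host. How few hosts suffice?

Total = 130 + 110 + 90 + 60 + 40 + 30 = 460 GB.
Lower bound: ⌈460/160⌉ = 3 hosts.
A packing using 3 hosts:
  host 1: 130 + 30 = 160
  host 2: 110 + 40 = 150
  host 3: 90 + 60 = 150
This matches the lower bound, so 3 is optimal.

3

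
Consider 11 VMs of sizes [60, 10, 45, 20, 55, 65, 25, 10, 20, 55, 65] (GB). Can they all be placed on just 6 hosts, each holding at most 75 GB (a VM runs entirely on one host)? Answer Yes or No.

A valid assignment using 6 hosts:
  host 1: 65 + 10 = 75
  host 2: 65 + 10 = 75
  host 3: 60 = 60
  host 4: 55 + 20 = 75
  host 5: 55 + 20 = 75
  host 6: 45 + 25 = 70
Every load is within 75 GB, so 6 hosts suffice.

Yes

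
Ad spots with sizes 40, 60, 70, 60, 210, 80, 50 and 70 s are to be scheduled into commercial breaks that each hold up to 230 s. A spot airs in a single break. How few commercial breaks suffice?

3

Total = 210 + 80 + 70 + 70 + 60 + 60 + 50 + 40 = 640 s.
Lower bound: ⌈640/230⌉ = 3 commercial breaks.
A packing using 3 commercial breaks:
  break 1: 210 = 210
  break 2: 80 + 70 + 70 = 220
  break 3: 60 + 60 + 50 + 40 = 210
This matches the lower bound, so 3 is optimal.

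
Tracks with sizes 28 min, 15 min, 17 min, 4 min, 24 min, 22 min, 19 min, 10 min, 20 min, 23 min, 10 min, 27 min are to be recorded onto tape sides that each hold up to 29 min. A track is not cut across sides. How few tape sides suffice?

9

Total = 28 + 27 + 24 + 23 + 22 + 20 + 19 + 17 + 15 + 10 + 10 + 4 = 219 min.
Lower bound: ⌈219/29⌉ = 8 tape sides.
Also, 9 tracks each exceed 29/2 min, and no two of those can share a side, so at least 9 tape sides are needed.
A packing using 9 tape sides:
  side 1: 28 = 28
  side 2: 27 = 27
  side 3: 24 + 4 = 28
  side 4: 23 = 23
  side 5: 22 = 22
  side 6: 20 = 20
  side 7: 19 + 10 = 29
  side 8: 17 + 10 = 27
  side 9: 15 = 15
This matches the lower bound, so 9 is optimal.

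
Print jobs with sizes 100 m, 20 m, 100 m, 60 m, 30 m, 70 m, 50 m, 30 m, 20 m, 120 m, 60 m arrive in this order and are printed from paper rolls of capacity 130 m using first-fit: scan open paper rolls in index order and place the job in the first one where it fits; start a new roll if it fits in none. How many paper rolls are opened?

6

  100 → roll 1 (new)  [load 100/130]
  20 → roll 1  [load 120/130]
  100 → roll 2 (new)  [load 100/130]
  60 → roll 3 (new)  [load 60/130]
  30 → roll 2  [load 130/130]
  70 → roll 3  [load 130/130]
  50 → roll 4 (new)  [load 50/130]
  30 → roll 4  [load 80/130]
  20 → roll 4  [load 100/130]
  120 → roll 5 (new)  [load 120/130]
  60 → roll 6 (new)  [load 60/130]
6 paper rolls opened.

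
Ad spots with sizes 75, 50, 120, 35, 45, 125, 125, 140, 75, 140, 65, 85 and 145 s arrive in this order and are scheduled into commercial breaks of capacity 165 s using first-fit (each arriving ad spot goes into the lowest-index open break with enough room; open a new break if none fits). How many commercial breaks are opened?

  75 → break 1 (new)  [load 75/165]
  50 → break 1  [load 125/165]
  120 → break 2 (new)  [load 120/165]
  35 → break 1  [load 160/165]
  45 → break 2  [load 165/165]
  125 → break 3 (new)  [load 125/165]
  125 → break 4 (new)  [load 125/165]
  140 → break 5 (new)  [load 140/165]
  75 → break 6 (new)  [load 75/165]
  140 → break 7 (new)  [load 140/165]
  65 → break 6  [load 140/165]
  85 → break 8 (new)  [load 85/165]
  145 → break 9 (new)  [load 145/165]
9 commercial breaks opened.

9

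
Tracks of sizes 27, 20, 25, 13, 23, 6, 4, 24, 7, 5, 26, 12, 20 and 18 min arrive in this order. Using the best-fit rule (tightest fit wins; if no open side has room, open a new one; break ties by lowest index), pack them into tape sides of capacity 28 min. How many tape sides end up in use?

  27 → side 1 (new)  [load 27/28]
  20 → side 2 (new)  [load 20/28]
  25 → side 3 (new)  [load 25/28]
  13 → side 4 (new)  [load 13/28]
  23 → side 5 (new)  [load 23/28]
  6 → side 2  [load 26/28]
  4 → side 5  [load 27/28]
  24 → side 6 (new)  [load 24/28]
  7 → side 4  [load 20/28]
  5 → side 4  [load 25/28]
  26 → side 7 (new)  [load 26/28]
  12 → side 8 (new)  [load 12/28]
  20 → side 9 (new)  [load 20/28]
  18 → side 10 (new)  [load 18/28]
10 tape sides opened.

10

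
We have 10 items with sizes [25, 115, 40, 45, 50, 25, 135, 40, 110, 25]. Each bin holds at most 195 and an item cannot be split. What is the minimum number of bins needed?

4

Total = 135 + 115 + 110 + 50 + 45 + 40 + 40 + 25 + 25 + 25 = 610.
Lower bound: ⌈610/195⌉ = 4 bins.
A packing using 4 bins:
  bin 1: 135 + 50 = 185
  bin 2: 115 + 45 + 25 = 185
  bin 3: 110 + 40 + 40 = 190
  bin 4: 25 + 25 = 50
This matches the lower bound, so 4 is optimal.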